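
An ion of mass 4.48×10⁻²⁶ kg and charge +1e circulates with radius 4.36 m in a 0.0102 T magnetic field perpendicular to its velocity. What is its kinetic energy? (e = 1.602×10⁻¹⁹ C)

v = |q|Br/m, then KE = ½mv² = (qBr)²/(2m).
v = (1.602×10⁻¹⁹)(0.0102)(4.36)/4.48×10⁻²⁶ ≈ 1.590×10⁵ m/s.
KE = ½(4.48×10⁻²⁶)(1.590×10⁵)² ≈ 5.66×10⁻¹⁶ J.

KE ≈ 5.66×10⁻¹⁶ J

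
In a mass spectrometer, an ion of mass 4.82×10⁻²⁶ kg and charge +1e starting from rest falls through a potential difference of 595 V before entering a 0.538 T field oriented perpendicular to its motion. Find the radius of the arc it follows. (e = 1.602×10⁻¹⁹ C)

r ≈ 0.0352 m

Acceleration: |q|V = ½mv² ⇒ v = √(2|q|V/m) = √(2·1.602×10⁻¹⁹·595/4.82×10⁻²⁶) ≈ 6.289×10⁴ m/s.
In the field: r = mv/(|q|B) = (4.82×10⁻²⁶)(6.289×10⁴)/((1.602×10⁻¹⁹)(0.538)) ≈ 0.0352 m.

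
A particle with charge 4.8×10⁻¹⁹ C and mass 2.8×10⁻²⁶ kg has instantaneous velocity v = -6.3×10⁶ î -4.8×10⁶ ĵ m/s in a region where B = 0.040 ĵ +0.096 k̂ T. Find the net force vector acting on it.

v×B = (-4.61×10⁵, 6.05×10⁵, -2.52×10⁵) N/C.
F = q v×B = (4.8×10⁻¹⁹ C)·(-4.61×10⁵, 6.05×10⁵, -2.52×10⁵) = (-2.21×10⁻¹³, 2.90×10⁻¹³, -1.21×10⁻¹³) N.

F ≈ (-2.21×10⁻¹³, 2.90×10⁻¹³, -1.21×10⁻¹³) N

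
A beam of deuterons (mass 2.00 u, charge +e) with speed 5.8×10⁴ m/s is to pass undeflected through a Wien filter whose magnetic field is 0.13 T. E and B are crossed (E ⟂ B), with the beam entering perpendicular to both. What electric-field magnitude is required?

E = 7500 V/m

For straight-line motion qE = qvB, so E = vB.
E = 5.8×10⁴ × 0.13 = 7500 V/m.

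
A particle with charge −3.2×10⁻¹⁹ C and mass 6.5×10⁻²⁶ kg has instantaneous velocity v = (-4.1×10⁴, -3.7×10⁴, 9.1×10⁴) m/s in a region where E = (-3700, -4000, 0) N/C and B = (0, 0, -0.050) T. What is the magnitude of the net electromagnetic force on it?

v×B = (1850, -2050, 0) N/C.
E + v×B = (-1850, -6050, 0) N/C.
F = q(E + v×B) = (−3.2×10⁻¹⁹ C)·(-1850, -6050, 0) = (5.92×10⁻¹⁶, 1.94×10⁻¹⁵, 0) N.
|F| = 2.02×10⁻¹⁵ N.

|F| ≈ 2.02×10⁻¹⁵ N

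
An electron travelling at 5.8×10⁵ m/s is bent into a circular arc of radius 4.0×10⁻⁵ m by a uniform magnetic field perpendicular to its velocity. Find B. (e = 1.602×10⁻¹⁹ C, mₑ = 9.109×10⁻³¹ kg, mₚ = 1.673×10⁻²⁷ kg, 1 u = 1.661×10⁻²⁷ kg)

From |q|vB = mv²/r, B = mv/(|q|r).
B = (9.109×10⁻³¹)(5.8×10⁵)/((1.602×10⁻¹⁹)(4.0×10⁻⁵)) ≈ 0.082 T.

B ≈ 0.082 T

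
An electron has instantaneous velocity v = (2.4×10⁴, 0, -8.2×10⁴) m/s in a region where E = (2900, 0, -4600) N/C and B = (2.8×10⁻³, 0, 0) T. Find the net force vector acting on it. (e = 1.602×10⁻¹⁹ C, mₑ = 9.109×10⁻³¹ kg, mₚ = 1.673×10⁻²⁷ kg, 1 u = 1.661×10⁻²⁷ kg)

v×B = (0, -230, 0) N/C.
E + v×B = (2900, -230, -4600) N/C.
F = q(E + v×B) = (−1.602×10⁻¹⁹ C)·(2900, -230, -4600) = (-4.65×10⁻¹⁶, 3.68×10⁻¹⁷, 7.37×10⁻¹⁶) N.

F ≈ (-4.65×10⁻¹⁶, 3.68×10⁻¹⁷, 7.37×10⁻¹⁶) N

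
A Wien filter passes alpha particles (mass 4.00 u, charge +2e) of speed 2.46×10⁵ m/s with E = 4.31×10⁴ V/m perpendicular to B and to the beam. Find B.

Balance of forces in the selector: qE = qvB ⇒ B = E/v.
B = 4.31×10⁴/2.46×10⁵ = 0.175 T.

B = 0.175 T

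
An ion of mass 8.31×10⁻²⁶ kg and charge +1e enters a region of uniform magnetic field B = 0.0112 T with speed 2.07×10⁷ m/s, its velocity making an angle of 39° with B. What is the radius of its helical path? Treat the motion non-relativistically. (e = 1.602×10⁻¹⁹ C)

v⊥ = v sinθ = 2.07×10⁷·sin39° ≈ 1.303×10⁷ m/s.
r = m v⊥/(|q|B) = (8.31×10⁻²⁶)(1.303×10⁷)/((1.602×10⁻¹⁹)(0.0112)) ≈ 603 m.

r ≈ 603 m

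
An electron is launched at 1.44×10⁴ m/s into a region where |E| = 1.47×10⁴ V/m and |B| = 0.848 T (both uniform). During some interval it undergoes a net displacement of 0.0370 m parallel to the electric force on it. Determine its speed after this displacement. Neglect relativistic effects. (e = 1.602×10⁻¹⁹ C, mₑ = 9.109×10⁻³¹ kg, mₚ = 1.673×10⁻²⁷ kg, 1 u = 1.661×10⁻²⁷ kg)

B does no work; ΔKE = |q|E d.
½mv_f² = ½mv₀² + |q|Ed = ½(9.109×10⁻³¹)(1.44×10⁴)² + (1.602×10⁻¹⁹)(1.47×10⁴)(0.0370) ≈ 9.444×10⁻²³ J + 8.713×10⁻¹⁷ J ≈ 8.713×10⁻¹⁷ J.
v_f = √(2·8.713×10⁻¹⁷/9.109×10⁻³¹) ≈ 1.38×10⁷ m/s.

v_f ≈ 1.38×10⁷ m/s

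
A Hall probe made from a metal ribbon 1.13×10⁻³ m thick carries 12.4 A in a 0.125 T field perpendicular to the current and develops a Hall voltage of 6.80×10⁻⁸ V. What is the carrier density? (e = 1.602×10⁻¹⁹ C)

n ≈ 1.26×10²⁹ m⁻³

From V_H = IB/(n e t), n = IB/(V_H e t).
n = (12.4)(0.125)/((6.80×10⁻⁸)(1.602×10⁻¹⁹)(1.13×10⁻³)) ≈ 1.26×10²⁹ m⁻³.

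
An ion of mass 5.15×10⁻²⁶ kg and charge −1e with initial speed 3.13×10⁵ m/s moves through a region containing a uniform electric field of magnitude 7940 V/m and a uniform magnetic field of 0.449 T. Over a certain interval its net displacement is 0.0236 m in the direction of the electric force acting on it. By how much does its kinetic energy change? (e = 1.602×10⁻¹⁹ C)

ΔKE ≈ 3.00×10⁻¹⁷ J

The magnetic force is always ⟂ v and does no work; only the electric force changes KE.
ΔKE = F_E · d = |q|E d = (1.602×10⁻¹⁹)(7940)(0.0236) ≈ 3.00×10⁻¹⁷ J.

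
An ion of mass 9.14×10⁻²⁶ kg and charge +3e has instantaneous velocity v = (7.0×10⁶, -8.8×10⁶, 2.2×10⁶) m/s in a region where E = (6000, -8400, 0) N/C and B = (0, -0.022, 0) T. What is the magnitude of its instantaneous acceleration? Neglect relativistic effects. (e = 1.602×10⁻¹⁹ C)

v×B = (4.84×10⁴, 0, -1.54×10⁵) N/C.
E + v×B = (5.44×10⁴, -8400, -1.54×10⁵) N/C.
F = q(E + v×B) = (4.806×10⁻¹⁹ C)·(5.44×10⁴, -8400, -1.54×10⁵) = (2.61×10⁻¹⁴, -4.04×10⁻¹⁵, -7.40×10⁻¹⁴) N.
|a| = |F|/m = 7.860×10⁻¹⁴/9.14×10⁻²⁶ ≈ 8.60×10¹¹ m/s².

|a| ≈ 8.60×10¹¹ m/s²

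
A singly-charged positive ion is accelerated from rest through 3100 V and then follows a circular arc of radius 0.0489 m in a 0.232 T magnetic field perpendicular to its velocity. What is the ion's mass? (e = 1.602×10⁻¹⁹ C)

m ≈ 3.33×10⁻²⁷ kg

Combine |q|V = ½mv² and r = mv/(|q|B): eliminate v to get m = qB²r²/(2V).
m = (1.602×10⁻¹⁹)(0.232)²(0.0489)²/(2·3100) ≈ 3.33×10⁻²⁷ kg.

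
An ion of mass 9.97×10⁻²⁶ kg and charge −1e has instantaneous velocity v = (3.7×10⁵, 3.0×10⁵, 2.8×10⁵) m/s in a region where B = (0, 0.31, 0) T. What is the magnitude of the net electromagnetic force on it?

|F| ≈ 2.30×10⁻¹⁴ N

v×B = (-8.68×10⁴, 0, 1.15×10⁵) N/C.
F = q v×B = (−1.602×10⁻¹⁹ C)·(-8.68×10⁴, 0, 1.15×10⁵) = (1.39×10⁻¹⁴, 0, -1.84×10⁻¹⁴) N.
|F| = 2.30×10⁻¹⁴ N.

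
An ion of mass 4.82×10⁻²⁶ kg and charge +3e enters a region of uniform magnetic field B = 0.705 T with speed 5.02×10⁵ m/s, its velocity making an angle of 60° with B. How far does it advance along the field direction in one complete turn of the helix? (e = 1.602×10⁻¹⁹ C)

v∥ = v cosθ = 5.02×10⁵·cos60° ≈ 2.510×10⁵ m/s.
T = 2πm/(|q|B) = 2π(4.82×10⁻²⁶)/((4.806×10⁻¹⁹)(0.705)) ≈ 8.938×10⁻⁷ s.
pitch = v∥ T = (2.510×10⁵)(8.938×10⁻⁷) ≈ 0.224 m.

p ≈ 0.224 m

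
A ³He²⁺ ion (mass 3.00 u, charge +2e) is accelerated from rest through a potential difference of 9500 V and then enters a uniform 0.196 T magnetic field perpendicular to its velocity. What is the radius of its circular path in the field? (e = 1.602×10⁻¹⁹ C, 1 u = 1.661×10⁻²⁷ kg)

Acceleration: |q|V = ½mv² ⇒ v = √(2|q|V/m) = √(2·3.204×10⁻¹⁹·9500/4.983×10⁻²⁷) ≈ 1.105×10⁶ m/s.
In the field: r = mv/(|q|B) = (4.983×10⁻²⁷)(1.105×10⁶)/((3.204×10⁻¹⁹)(0.196)) ≈ 0.0877 m.

r ≈ 0.0877 m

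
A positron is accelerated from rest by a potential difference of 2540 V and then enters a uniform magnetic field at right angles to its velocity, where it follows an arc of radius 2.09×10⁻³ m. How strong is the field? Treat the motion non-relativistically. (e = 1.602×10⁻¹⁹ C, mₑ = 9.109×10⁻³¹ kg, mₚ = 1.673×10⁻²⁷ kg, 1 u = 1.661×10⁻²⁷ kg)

v = √(2|q|V/m) = √(2·1.602×10⁻¹⁹·2540/9.109×10⁻³¹) ≈ 2.989×10⁷ m/s.
B = mv/(|q|r) = (9.109×10⁻³¹)(2.989×10⁷)/((1.602×10⁻¹⁹)(2.09×10⁻³)) ≈ 0.0813 T.

B ≈ 0.0813 T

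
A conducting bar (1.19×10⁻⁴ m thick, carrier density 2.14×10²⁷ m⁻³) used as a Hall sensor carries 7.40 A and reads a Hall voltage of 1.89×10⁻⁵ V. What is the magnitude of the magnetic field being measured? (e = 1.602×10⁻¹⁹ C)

From V_H = IB/(n e t), B = V_H n e t / I.
B = (1.89×10⁻⁵)(2.14×10²⁷)(1.602×10⁻¹⁹)(1.19×10⁻⁴)/7.40 ≈ 0.104 T.

B ≈ 0.104 T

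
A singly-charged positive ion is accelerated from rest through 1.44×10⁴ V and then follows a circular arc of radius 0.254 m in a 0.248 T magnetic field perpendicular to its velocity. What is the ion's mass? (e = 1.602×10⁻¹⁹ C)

m ≈ 2.21×10⁻²⁶ kg

Combine |q|V = ½mv² and r = mv/(|q|B): eliminate v to get m = qB²r²/(2V).
m = (1.602×10⁻¹⁹)(0.248)²(0.254)²/(2·1.44×10⁴) ≈ 2.21×10⁻²⁶ kg.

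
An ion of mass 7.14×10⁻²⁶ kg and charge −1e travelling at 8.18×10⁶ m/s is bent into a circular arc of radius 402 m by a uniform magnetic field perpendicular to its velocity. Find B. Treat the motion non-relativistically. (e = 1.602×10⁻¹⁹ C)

B ≈ 9.07×10⁻³ T

From |q|vB = mv²/r, B = mv/(|q|r).
B = (7.14×10⁻²⁶)(8.18×10⁶)/((1.602×10⁻¹⁹)(402)) ≈ 9.07×10⁻³ T.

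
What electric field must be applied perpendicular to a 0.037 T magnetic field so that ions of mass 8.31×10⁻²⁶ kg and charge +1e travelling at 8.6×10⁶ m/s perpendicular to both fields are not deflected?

For straight-line motion qE = qvB, so E = vB.
E = 8.6×10⁶ × 0.037 = 3.2×10⁵ V/m.

E = 3.2×10⁵ V/m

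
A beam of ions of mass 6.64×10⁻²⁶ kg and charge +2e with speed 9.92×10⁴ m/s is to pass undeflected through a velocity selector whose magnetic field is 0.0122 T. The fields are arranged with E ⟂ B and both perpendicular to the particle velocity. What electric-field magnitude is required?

For straight-line motion qE = qvB, so E = vB.
E = 9.92×10⁴ × 0.0122 = 1210 V/m.

E = 1210 V/m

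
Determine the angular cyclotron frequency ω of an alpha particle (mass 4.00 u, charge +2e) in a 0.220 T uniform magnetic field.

ω ≈ 1.06×10⁷ rad/s

ω = |q|B/m.
ω = (3.204×10⁻¹⁹)(0.220)/6.644×10⁻²⁷ ≈ 1.06×10⁷ rad/s.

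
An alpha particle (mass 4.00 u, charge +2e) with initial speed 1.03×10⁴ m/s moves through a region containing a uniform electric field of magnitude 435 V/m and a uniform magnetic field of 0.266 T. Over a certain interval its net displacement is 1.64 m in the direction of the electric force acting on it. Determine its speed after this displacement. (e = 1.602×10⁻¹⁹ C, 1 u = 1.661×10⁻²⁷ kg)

v_f ≈ 2.63×10⁵ m/s

B does no work; ΔKE = |q|E d.
½mv_f² = ½mv₀² + |q|Ed = ½(6.644×10⁻²⁷)(1.03×10⁴)² + (3.204×10⁻¹⁹)(435)(1.64) ≈ 3.524×10⁻¹⁹ J + 2.286×10⁻¹⁶ J ≈ 2.289×10⁻¹⁶ J.
v_f = √(2·2.289×10⁻¹⁶/6.644×10⁻²⁷) ≈ 2.63×10⁵ m/s.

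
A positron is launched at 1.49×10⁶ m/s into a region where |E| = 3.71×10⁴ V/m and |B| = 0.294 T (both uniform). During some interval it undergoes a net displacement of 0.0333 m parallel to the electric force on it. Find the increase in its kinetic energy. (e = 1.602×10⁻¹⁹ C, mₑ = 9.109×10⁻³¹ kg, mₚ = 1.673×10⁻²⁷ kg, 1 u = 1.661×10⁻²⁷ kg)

The magnetic force is always ⟂ v and does no work; only the electric force changes KE.
ΔKE = F_E · d = |q|E d = (1.602×10⁻¹⁹)(3.71×10⁴)(0.0333) ≈ 1.98×10⁻¹⁶ J.

ΔKE ≈ 1.98×10⁻¹⁶ J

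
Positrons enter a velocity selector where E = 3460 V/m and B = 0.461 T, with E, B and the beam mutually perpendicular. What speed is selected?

Zero net Lorentz force requires |qE| = |q v×B|, i.e. E = vB.
v = E/B = 3460/0.461 = 7510 m/s.
The result is independent of the particle's charge and mass.

v = 7510 m/s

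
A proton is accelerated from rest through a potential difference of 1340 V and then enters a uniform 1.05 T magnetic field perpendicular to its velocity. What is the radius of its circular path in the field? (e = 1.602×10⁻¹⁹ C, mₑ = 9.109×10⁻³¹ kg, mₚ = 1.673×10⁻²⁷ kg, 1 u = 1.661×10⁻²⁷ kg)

r ≈ 5.04×10⁻³ m

Acceleration: |q|V = ½mv² ⇒ v = √(2|q|V/m) = √(2·1.602×10⁻¹⁹·1340/1.673×10⁻²⁷) ≈ 5.066×10⁵ m/s.
In the field: r = mv/(|q|B) = (1.673×10⁻²⁷)(5.066×10⁵)/((1.602×10⁻¹⁹)(1.05)) ≈ 5.04×10⁻³ m.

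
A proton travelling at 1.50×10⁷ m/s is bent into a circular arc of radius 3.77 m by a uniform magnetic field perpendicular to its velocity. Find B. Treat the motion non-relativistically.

B ≈ 0.0416 T

From |q|vB = mv²/r, B = mv/(|q|r).
B = (1.673×10⁻²⁷)(1.50×10⁷)/((1.602×10⁻¹⁹)(3.77)) ≈ 0.0416 T.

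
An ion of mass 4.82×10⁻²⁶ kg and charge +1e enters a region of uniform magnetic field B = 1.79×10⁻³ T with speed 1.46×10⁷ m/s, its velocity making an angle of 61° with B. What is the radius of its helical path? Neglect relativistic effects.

v⊥ = v sinθ = 1.46×10⁷·sin61° ≈ 1.277×10⁷ m/s.
r = m v⊥/(|q|B) = (4.82×10⁻²⁶)(1.277×10⁷)/((1.602×10⁻¹⁹)(1.79×10⁻³)) ≈ 2150 m.

r ≈ 2150 m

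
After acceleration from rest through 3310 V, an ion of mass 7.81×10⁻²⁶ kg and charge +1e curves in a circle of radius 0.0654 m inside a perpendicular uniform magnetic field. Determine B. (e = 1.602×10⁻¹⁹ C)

B ≈ 0.869 T

v = √(2|q|V/m) = √(2·1.602×10⁻¹⁹·3310/7.81×10⁻²⁶) ≈ 1.165×10⁵ m/s.
B = mv/(|q|r) = (7.81×10⁻²⁶)(1.165×10⁵)/((1.602×10⁻¹⁹)(0.0654)) ≈ 0.869 T.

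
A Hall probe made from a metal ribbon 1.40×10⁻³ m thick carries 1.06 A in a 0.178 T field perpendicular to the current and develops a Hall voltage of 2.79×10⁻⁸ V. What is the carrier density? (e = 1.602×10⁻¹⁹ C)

n ≈ 3.02×10²⁸ m⁻³

From V_H = IB/(n e t), n = IB/(V_H e t).
n = (1.06)(0.178)/((2.79×10⁻⁸)(1.602×10⁻¹⁹)(1.40×10⁻³)) ≈ 3.02×10²⁸ m⁻³.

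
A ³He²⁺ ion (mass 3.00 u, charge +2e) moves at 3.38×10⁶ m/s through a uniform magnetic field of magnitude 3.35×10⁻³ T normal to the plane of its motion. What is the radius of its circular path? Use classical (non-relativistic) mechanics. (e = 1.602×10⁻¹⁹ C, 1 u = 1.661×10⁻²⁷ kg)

The magnetic force provides the centripetal force: |q|vB = mv²/r.
r = mv/(|q|B) = (4.983×10⁻²⁷)(3.38×10⁶)/((3.204×10⁻¹⁹)(3.35×10⁻³)) ≈ 15.7 m.

r ≈ 15.7 m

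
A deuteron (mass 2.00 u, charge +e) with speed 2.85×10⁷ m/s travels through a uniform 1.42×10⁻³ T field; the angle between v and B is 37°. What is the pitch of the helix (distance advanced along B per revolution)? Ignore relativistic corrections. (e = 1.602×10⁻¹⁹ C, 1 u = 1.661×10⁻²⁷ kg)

v∥ = v cosθ = 2.85×10⁷·cos37° ≈ 2.276×10⁷ m/s.
T = 2πm/(|q|B) = 2π(3.322×10⁻²⁷)/((1.602×10⁻¹⁹)(1.42×10⁻³)) ≈ 9.175×10⁻⁵ s.
pitch = v∥ T = (2.276×10⁷)(9.175×10⁻⁵) ≈ 2090 m.

p ≈ 2090 m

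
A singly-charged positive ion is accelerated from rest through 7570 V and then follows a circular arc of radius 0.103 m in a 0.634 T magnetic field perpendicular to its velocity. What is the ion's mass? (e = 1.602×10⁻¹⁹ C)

Combine |q|V = ½mv² and r = mv/(|q|B): eliminate v to get m = qB²r²/(2V).
m = (1.602×10⁻¹⁹)(0.634)²(0.103)²/(2·7570) ≈ 4.51×10⁻²⁶ kg.

m ≈ 4.51×10⁻²⁶ kg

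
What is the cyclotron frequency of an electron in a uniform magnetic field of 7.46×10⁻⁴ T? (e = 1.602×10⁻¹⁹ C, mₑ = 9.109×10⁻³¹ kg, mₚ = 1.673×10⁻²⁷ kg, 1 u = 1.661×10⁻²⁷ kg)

f = |q|B/(2πm).
f = (1.602×10⁻¹⁹)(7.46×10⁻⁴)/(2π·9.109×10⁻³¹) ≈ 2.09×10⁷ Hz.

f ≈ 2.09×10⁷ Hz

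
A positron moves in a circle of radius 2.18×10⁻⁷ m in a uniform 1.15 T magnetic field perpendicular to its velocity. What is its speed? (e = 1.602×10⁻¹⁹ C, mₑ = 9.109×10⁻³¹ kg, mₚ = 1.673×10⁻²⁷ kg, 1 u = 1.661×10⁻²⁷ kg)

v ≈ 4.41×10⁴ m/s

From |q|vB = mv²/r, v = |q|Br/m.
v = (1.602×10⁻¹⁹)(1.15)(2.18×10⁻⁷)/9.109×10⁻³¹ ≈ 4.41×10⁴ m/s.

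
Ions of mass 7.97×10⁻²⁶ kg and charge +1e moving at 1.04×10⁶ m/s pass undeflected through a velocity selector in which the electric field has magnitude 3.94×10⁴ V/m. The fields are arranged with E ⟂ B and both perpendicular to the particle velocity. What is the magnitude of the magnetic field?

B = 0.0379 T

Balance of forces in the selector: qE = qvB ⇒ B = E/v.
B = 3.94×10⁴/1.04×10⁶ = 0.0379 T.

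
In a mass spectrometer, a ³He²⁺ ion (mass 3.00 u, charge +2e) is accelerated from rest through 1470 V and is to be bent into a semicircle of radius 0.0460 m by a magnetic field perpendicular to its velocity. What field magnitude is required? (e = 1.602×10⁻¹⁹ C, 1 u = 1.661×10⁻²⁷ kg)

B ≈ 0.147 T

v = √(2|q|V/m) = √(2·3.204×10⁻¹⁹·1470/4.983×10⁻²⁷) ≈ 4.348×10⁵ m/s.
B = mv/(|q|r) = (4.983×10⁻²⁷)(4.348×10⁵)/((3.204×10⁻¹⁹)(0.0460)) ≈ 0.147 T.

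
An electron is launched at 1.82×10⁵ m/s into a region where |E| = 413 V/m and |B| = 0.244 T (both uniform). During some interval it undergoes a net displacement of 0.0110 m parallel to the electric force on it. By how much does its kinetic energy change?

ΔKE ≈ 7.28×10⁻¹⁹ J

The magnetic force is always ⟂ v and does no work; only the electric force changes KE.
ΔKE = F_E · d = |q|E d = (1.602×10⁻¹⁹)(413)(0.0110) ≈ 7.28×10⁻¹⁹ J.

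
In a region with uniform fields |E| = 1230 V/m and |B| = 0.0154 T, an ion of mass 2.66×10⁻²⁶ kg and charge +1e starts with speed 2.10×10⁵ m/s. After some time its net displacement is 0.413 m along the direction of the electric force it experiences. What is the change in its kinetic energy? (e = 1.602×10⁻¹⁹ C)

ΔKE ≈ 8.14×10⁻¹⁷ J

The magnetic force is always ⟂ v and does no work; only the electric force changes KE.
ΔKE = F_E · d = |q|E d = (1.602×10⁻¹⁹)(1230)(0.413) ≈ 8.14×10⁻¹⁷ J.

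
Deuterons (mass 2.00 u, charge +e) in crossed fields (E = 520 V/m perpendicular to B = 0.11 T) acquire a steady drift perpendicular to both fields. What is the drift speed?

v_d ≈ 4700 m/s

The E×B drift speed is v_d = E/B.
v_d = 520/0.11 = 4700 m/s.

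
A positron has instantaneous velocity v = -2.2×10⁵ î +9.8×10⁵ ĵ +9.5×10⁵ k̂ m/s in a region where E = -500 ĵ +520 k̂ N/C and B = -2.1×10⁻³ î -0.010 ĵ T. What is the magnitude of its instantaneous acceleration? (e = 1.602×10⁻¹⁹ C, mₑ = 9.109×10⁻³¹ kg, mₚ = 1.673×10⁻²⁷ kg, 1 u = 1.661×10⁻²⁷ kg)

v×B = (9500, -1990, 4260) N/C.
E + v×B = (9500, -2500, 4780) N/C.
F = q(E + v×B) = (1.602×10⁻¹⁹ C)·(9500, -2500, 4780) = (1.52×10⁻¹⁵, -4.00×10⁻¹⁶, 7.65×10⁻¹⁶) N.
|a| = |F|/m = 1.750×10⁻¹⁵/9.109×10⁻³¹ ≈ 1.92×10¹⁵ m/s².

|a| ≈ 1.92×10¹⁵ m/s²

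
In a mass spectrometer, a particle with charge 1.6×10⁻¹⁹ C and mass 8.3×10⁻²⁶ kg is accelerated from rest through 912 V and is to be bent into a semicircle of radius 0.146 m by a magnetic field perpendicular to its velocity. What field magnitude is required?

v = √(2|q|V/m) = √(2·1.6×10⁻¹⁹·912/8.3×10⁻²⁶) ≈ 5.930×10⁴ m/s.
B = mv/(|q|r) = (8.3×10⁻²⁶)(5.930×10⁴)/((1.6×10⁻¹⁹)(0.146)) ≈ 0.211 T.

B ≈ 0.211 T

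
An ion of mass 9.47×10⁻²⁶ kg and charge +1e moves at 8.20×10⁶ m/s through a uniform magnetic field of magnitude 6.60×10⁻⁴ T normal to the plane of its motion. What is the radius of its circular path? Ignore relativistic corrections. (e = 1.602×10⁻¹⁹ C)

r ≈ 7340 m

The magnetic force provides the centripetal force: |q|vB = mv²/r.
r = mv/(|q|B) = (9.47×10⁻²⁶)(8.20×10⁶)/((1.602×10⁻¹⁹)(6.60×10⁻⁴)) ≈ 7340 m.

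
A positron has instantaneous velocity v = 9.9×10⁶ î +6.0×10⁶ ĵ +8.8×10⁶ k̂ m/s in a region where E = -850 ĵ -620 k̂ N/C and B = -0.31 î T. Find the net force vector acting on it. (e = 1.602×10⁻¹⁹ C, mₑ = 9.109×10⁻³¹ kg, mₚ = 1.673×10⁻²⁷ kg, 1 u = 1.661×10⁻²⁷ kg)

F ≈ (0, -4.37×10⁻¹³, 2.98×10⁻¹³) N

v×B = (0, -2.73×10⁶, 1.86×10⁶) N/C.
E + v×B = (0, -2.73×10⁶, 1.86×10⁶) N/C.
F = q(E + v×B) = (1.602×10⁻¹⁹ C)·(0, -2.73×10⁶, 1.86×10⁶) = (0, -4.37×10⁻¹³, 2.98×10⁻¹³) N.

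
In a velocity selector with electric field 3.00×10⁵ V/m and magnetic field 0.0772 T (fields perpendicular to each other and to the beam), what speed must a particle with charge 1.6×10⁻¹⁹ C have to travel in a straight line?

Zero net Lorentz force requires |qE| = |q v×B|, i.e. E = vB.
v = E/B = 3.00×10⁵/0.0772 = 3.89×10⁶ m/s.

v = 3.89×10⁶ m/s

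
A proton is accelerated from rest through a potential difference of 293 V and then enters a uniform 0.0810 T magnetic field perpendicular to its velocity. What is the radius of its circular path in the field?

Acceleration: |q|V = ½mv² ⇒ v = √(2|q|V/m) = √(2·1.602×10⁻¹⁹·293/1.673×10⁻²⁷) ≈ 2.369×10⁵ m/s.
In the field: r = mv/(|q|B) = (1.673×10⁻²⁷)(2.369×10⁵)/((1.602×10⁻¹⁹)(0.0810)) ≈ 0.0305 m.

r ≈ 0.0305 m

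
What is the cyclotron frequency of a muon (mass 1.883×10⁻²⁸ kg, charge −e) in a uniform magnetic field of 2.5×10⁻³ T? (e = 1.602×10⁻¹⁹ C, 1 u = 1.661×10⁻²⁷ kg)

f = |q|B/(2πm).
f = (1.602×10⁻¹⁹)(2.5×10⁻³)/(2π·1.883×10⁻²⁸) ≈ 3.4×10⁵ Hz.

f ≈ 3.4×10⁵ Hz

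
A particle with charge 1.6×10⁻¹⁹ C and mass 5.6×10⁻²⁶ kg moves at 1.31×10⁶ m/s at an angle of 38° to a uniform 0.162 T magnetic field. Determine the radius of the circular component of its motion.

r ≈ 1.74 m

v⊥ = v sinθ = 1.31×10⁶·sin38° ≈ 8.065×10⁵ m/s.
r = m v⊥/(|q|B) = (5.6×10⁻²⁶)(8.065×10⁵)/((1.6×10⁻¹⁹)(0.162)) ≈ 1.74 m.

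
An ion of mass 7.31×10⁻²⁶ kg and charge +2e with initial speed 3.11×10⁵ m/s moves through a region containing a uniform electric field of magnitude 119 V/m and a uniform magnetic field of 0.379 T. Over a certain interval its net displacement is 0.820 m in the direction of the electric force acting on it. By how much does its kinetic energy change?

ΔKE ≈ 3.13×10⁻¹⁷ J

The magnetic force is always ⟂ v and does no work; only the electric force changes KE.
ΔKE = F_E · d = |q|E d = (3.204×10⁻¹⁹)(119)(0.820) ≈ 3.13×10⁻¹⁷ J.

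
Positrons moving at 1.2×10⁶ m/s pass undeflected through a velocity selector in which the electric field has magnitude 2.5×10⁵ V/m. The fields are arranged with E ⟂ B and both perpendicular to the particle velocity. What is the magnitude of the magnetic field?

Balance of forces in the selector: qE = qvB ⇒ B = E/v.
B = 2.5×10⁵/1.2×10⁶ = 0.21 T.

B = 0.21 T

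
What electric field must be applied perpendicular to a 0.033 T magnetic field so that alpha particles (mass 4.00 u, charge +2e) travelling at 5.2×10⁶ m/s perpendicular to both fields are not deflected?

E = 1.7×10⁵ V/m

For straight-line motion qE = qvB, so E = vB.
E = 5.2×10⁶ × 0.033 = 1.7×10⁵ V/m.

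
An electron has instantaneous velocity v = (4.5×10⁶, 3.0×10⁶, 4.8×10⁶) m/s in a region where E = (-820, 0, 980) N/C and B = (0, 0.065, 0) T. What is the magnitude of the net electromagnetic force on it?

|F| ≈ 6.87×10⁻¹⁴ N

v×B = (-3.12×10⁵, 0, 2.92×10⁵) N/C.
E + v×B = (-3.13×10⁵, 0, 2.93×10⁵) N/C.
F = q(E + v×B) = (−1.602×10⁻¹⁹ C)·(-3.13×10⁵, 0, 2.93×10⁵) = (5.01×10⁻¹⁴, 0, -4.70×10⁻¹⁴) N.
|F| = 6.87×10⁻¹⁴ N.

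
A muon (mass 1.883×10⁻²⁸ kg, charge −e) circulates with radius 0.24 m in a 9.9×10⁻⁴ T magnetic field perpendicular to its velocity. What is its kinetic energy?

KE ≈ 24 eV

v = |q|Br/m, then KE = ½mv² = (qBr)²/(2m).
v = (1.602×10⁻¹⁹)(9.9×10⁻⁴)(0.24)/1.883×10⁻²⁸ ≈ 2.021×10⁵ m/s.
KE = ½(1.883×10⁻²⁸)(2.021×10⁵)² ≈ 3.8×10⁻¹⁸ J = 24 eV.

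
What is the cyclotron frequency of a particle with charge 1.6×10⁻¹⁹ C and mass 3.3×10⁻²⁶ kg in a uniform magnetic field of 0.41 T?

f ≈ 3.2×10⁵ Hz

f = |q|B/(2πm).
f = (1.6×10⁻¹⁹)(0.41)/(2π·3.3×10⁻²⁶) ≈ 3.2×10⁵ Hz.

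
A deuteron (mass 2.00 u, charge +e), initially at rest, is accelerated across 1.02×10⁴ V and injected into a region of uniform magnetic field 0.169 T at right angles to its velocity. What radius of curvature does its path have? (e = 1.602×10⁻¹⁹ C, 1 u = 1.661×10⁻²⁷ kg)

Acceleration: |q|V = ½mv² ⇒ v = √(2|q|V/m) = √(2·1.602×10⁻¹⁹·1.02×10⁴/3.322×10⁻²⁷) ≈ 9.919×10⁵ m/s.
In the field: r = mv/(|q|B) = (3.322×10⁻²⁷)(9.919×10⁵)/((1.602×10⁻¹⁹)(0.169)) ≈ 0.122 m.

r ≈ 0.122 m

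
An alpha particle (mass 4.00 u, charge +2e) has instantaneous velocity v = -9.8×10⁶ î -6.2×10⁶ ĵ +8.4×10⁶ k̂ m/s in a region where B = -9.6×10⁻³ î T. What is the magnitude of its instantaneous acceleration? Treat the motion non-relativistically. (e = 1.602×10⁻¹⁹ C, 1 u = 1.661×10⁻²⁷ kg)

|a| ≈ 4.83×10¹² m/s²

v×B = (0, -8.06×10⁴, -5.95×10⁴) N/C.
F = q v×B = (3.204×10⁻¹⁹ C)·(0, -8.06×10⁴, -5.95×10⁴) = (0, -2.58×10⁻¹⁴, -1.91×10⁻¹⁴) N.
|a| = |F|/m = 3.211×10⁻¹⁴/6.644×10⁻²⁷ ≈ 4.83×10¹² m/s².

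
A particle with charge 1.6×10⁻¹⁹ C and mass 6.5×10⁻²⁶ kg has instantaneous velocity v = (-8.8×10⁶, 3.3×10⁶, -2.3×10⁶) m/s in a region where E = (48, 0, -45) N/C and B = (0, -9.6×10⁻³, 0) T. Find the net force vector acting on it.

F ≈ (-3.53×10⁻¹⁵, 0, 1.35×10⁻¹⁴) N

v×B = (-2.21×10⁴, 0, 8.45×10⁴) N/C.
E + v×B = (-2.20×10⁴, 0, 8.44×10⁴) N/C.
F = q(E + v×B) = (1.6×10⁻¹⁹ C)·(-2.20×10⁴, 0, 8.44×10⁴) = (-3.53×10⁻¹⁵, 0, 1.35×10⁻¹⁴) N.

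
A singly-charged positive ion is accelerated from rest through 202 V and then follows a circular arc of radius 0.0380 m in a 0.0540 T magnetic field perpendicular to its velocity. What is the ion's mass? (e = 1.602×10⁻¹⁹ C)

m ≈ 1.67×10⁻²⁷ kg

Combine |q|V = ½mv² and r = mv/(|q|B): eliminate v to get m = qB²r²/(2V).
m = (1.602×10⁻¹⁹)(0.0540)²(0.0380)²/(2·202) ≈ 1.67×10⁻²⁷ kg.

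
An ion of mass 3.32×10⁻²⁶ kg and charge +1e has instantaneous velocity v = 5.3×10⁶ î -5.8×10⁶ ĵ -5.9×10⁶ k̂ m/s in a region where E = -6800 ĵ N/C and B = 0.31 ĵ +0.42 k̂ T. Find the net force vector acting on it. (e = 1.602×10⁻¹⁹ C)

F ≈ (-9.72×10⁻¹⁴, -3.58×10⁻¹³, 2.63×10⁻¹³) N

v×B = (-6.07×10⁵, -2.23×10⁶, 1.64×10⁶) N/C.
E + v×B = (-6.07×10⁵, -2.23×10⁶, 1.64×10⁶) N/C.
F = q(E + v×B) = (1.602×10⁻¹⁹ C)·(-6.07×10⁵, -2.23×10⁶, 1.64×10⁶) = (-9.72×10⁻¹⁴, -3.58×10⁻¹³, 2.63×10⁻¹³) N.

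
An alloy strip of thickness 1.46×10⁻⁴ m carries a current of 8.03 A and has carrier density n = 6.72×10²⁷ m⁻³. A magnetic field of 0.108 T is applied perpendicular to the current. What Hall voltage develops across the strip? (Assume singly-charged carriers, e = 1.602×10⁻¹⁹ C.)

V_H = IB/(n e t).
V_H = (8.03)(0.108)/((6.72×10²⁷)(1.602×10⁻¹⁹)(1.46×10⁻⁴)) ≈ 5.52×10⁻⁶ V.

V_H ≈ 5.52×10⁻⁶ V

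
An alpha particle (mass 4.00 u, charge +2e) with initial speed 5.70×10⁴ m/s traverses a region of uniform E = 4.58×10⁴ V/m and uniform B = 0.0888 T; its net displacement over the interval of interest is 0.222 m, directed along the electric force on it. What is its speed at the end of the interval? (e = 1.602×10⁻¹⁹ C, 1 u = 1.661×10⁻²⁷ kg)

B does no work; ΔKE = |q|E d.
½mv_f² = ½mv₀² + |q|Ed = ½(6.644×10⁻²⁷)(5.70×10⁴)² + (3.204×10⁻¹⁹)(4.58×10⁴)(0.222) ≈ 1.079×10⁻¹⁷ J + 3.258×10⁻¹⁵ J ≈ 3.268×10⁻¹⁵ J.
v_f = √(2·3.268×10⁻¹⁵/6.644×10⁻²⁷) ≈ 9.92×10⁵ m/s.

v_f ≈ 9.92×10⁵ m/s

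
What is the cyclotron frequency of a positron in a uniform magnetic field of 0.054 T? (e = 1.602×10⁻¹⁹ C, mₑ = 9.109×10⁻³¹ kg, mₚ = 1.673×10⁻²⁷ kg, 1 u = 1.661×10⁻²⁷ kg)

f = |q|B/(2πm).
f = (1.602×10⁻¹⁹)(0.054)/(2π·9.109×10⁻³¹) ≈ 1.5×10⁹ Hz.

f ≈ 1.5×10⁹ Hz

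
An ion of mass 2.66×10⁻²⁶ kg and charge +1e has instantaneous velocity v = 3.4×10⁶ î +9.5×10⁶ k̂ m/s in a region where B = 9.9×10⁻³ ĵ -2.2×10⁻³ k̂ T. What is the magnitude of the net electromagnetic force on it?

v×B = (-9.41×10⁴, 7480, 3.37×10⁴) N/C.
F = q v×B = (1.602×10⁻¹⁹ C)·(-9.41×10⁴, 7480, 3.37×10⁴) = (-1.51×10⁻¹⁴, 1.20×10⁻¹⁵, 5.39×10⁻¹⁵) N.
|F| = 1.60×10⁻¹⁴ N.

|F| ≈ 1.60×10⁻¹⁴ N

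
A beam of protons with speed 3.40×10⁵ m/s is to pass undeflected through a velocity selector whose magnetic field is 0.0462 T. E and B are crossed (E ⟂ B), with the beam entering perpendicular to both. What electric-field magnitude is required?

For straight-line motion qE = qvB, so E = vB.
E = 3.40×10⁵ × 0.0462 = 1.57×10⁴ V/m.

E = 1.57×10⁴ V/m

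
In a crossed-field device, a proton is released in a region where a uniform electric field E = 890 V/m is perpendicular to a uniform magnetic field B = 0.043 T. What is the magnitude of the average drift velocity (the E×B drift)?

The steady drift has the magnetic force balancing the electric force, so v_d = E/B.
v_d = 890/0.043 = 2.1×10⁴ m/s.

v_d ≈ 2.1×10⁴ m/s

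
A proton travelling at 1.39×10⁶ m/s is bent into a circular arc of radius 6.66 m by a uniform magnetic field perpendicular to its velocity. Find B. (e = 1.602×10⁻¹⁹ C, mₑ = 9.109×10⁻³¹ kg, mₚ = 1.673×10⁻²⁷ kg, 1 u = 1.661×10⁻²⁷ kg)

From |q|vB = mv²/r, B = mv/(|q|r).
B = (1.673×10⁻²⁷)(1.39×10⁶)/((1.602×10⁻¹⁹)(6.66)) ≈ 2.18×10⁻³ T.

B ≈ 2.18×10⁻³ T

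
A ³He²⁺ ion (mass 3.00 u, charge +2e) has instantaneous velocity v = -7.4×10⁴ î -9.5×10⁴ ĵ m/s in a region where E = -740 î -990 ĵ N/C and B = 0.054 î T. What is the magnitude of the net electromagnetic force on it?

v×B = (0, 0, 5130) N/C.
E + v×B = (-740, -990, 5130) N/C.
F = q(E + v×B) = (3.204×10⁻¹⁹ C)·(-740, -990, 5130) = (-2.37×10⁻¹⁶, -3.17×10⁻¹⁶, 1.64×10⁻¹⁵) N.
|F| = 1.69×10⁻¹⁵ N.

|F| ≈ 1.69×10⁻¹⁵ N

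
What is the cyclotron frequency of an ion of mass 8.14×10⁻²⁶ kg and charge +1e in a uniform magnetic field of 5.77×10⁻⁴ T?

f ≈ 181 Hz

f = |q|B/(2πm).
f = (1.602×10⁻¹⁹)(5.77×10⁻⁴)/(2π·8.14×10⁻²⁶) ≈ 181 Hz.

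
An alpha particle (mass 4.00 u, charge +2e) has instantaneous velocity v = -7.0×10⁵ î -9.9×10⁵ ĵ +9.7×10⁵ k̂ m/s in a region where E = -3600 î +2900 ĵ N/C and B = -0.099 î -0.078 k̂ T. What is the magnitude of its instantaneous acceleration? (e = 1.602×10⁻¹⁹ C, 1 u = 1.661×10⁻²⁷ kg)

v×B = (7.72×10⁴, -1.51×10⁵, -9.80×10⁴) N/C.
E + v×B = (7.36×10⁴, -1.48×10⁵, -9.80×10⁴) N/C.
F = q(E + v×B) = (3.204×10⁻¹⁹ C)·(7.36×10⁴, -1.48×10⁵, -9.80×10⁴) = (2.36×10⁻¹⁴, -4.73×10⁻¹⁴, -3.14×10⁻¹⁴) N.
|a| = |F|/m = 6.151×10⁻¹⁴/6.644×10⁻²⁷ ≈ 9.26×10¹² m/s².

|a| ≈ 9.26×10¹² m/s²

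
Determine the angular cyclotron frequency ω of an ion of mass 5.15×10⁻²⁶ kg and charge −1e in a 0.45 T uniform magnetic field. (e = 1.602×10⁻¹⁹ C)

ω = |q|B/m.
ω = (1.602×10⁻¹⁹)(0.45)/5.15×10⁻²⁶ ≈ 1.4×10⁶ rad/s.

ω ≈ 1.4×10⁶ rad/s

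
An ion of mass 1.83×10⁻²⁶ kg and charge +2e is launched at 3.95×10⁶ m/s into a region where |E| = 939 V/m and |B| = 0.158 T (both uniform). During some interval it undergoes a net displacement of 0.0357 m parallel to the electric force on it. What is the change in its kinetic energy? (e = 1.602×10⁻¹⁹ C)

The magnetic force is always ⟂ v and does no work; only the electric force changes KE.
ΔKE = F_E · d = |q|E d = (3.204×10⁻¹⁹)(939)(0.0357) ≈ 1.07×10⁻¹⁷ J.

ΔKE ≈ 1.07×10⁻¹⁷ J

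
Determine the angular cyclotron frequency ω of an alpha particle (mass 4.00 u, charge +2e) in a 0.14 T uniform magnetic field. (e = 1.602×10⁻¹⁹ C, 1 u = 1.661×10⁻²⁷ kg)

ω = |q|B/m.
ω = (3.204×10⁻¹⁹)(0.14)/6.644×10⁻²⁷ ≈ 6.8×10⁶ rad/s.

ω ≈ 6.8×10⁶ rad/s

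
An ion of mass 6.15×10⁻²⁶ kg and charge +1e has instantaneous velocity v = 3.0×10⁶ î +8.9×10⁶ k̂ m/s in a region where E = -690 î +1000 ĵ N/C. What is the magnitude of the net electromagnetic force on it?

Only an electric field acts, so F = qE = (1.602×10⁻¹⁹ C)·(-690, 1000, 0) = (-1.11×10⁻¹⁶, 1.60×10⁻¹⁶, 0) N.
|F| = 1.95×10⁻¹⁶ N.

|F| ≈ 1.95×10⁻¹⁶ N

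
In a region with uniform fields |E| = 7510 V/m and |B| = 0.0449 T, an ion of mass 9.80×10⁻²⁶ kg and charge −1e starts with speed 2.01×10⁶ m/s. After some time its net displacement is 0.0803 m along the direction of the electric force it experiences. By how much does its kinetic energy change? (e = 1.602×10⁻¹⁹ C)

The magnetic force is always ⟂ v and does no work; only the electric force changes KE.
ΔKE = F_E · d = |q|E d = (1.602×10⁻¹⁹)(7510)(0.0803) ≈ 9.66×10⁻¹⁷ J.

ΔKE ≈ 9.66×10⁻¹⁷ J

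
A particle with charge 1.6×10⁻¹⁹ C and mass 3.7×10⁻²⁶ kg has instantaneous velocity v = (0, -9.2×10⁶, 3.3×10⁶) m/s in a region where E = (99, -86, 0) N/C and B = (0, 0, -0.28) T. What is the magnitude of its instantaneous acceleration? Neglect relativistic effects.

|a| ≈ 1.11×10¹³ m/s²

v×B = (2.58×10⁶, 0, 0) N/C.
E + v×B = (2.58×10⁶, -86.0, 0) N/C.
F = q(E + v×B) = (1.6×10⁻¹⁹ C)·(2.58×10⁶, -86.0, 0) = (4.12×10⁻¹³, -1.38×10⁻¹⁷, 0) N.
|a| = |F|/m = 4.122×10⁻¹³/3.7×10⁻²⁶ ≈ 1.11×10¹³ m/s².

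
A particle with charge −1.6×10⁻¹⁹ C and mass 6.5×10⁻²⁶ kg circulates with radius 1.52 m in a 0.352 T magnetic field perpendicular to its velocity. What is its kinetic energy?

KE ≈ 3.52×10⁵ eV

v = |q|Br/m, then KE = ½mv² = (qBr)²/(2m).
v = (1.6×10⁻¹⁹)(0.352)(1.52)/6.5×10⁻²⁶ ≈ 1.317×10⁶ m/s.
KE = ½(6.5×10⁻²⁶)(1.317×10⁶)² ≈ 5.64×10⁻¹⁴ J = 3.52×10⁵ eV.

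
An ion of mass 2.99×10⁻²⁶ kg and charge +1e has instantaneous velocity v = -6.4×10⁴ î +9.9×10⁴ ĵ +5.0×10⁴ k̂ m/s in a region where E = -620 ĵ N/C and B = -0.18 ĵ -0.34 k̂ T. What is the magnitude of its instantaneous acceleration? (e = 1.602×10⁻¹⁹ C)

|a| ≈ 1.89×10¹¹ m/s²

v×B = (-2.47×10⁴, -2.18×10⁴, 1.15×10⁴) N/C.
E + v×B = (-2.47×10⁴, -2.24×10⁴, 1.15×10⁴) N/C.
F = q(E + v×B) = (1.602×10⁻¹⁹ C)·(-2.47×10⁴, -2.24×10⁴, 1.15×10⁴) = (-3.95×10⁻¹⁵, -3.59×10⁻¹⁵, 1.85×10⁻¹⁵) N.
|a| = |F|/m = 5.645×10⁻¹⁵/2.99×10⁻²⁶ ≈ 1.89×10¹¹ m/s².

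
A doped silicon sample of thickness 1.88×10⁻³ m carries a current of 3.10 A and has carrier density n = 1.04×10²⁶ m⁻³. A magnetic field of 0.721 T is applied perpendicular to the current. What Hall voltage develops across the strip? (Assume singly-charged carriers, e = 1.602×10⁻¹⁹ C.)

V_H = IB/(n e t).
V_H = (3.10)(0.721)/((1.04×10²⁶)(1.602×10⁻¹⁹)(1.88×10⁻³)) ≈ 7.14×10⁻⁵ V.

V_H ≈ 7.14×10⁻⁵ V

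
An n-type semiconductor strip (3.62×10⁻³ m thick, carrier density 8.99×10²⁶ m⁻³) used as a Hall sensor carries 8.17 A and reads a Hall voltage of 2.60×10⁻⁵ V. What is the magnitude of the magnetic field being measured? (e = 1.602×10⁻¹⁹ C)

B ≈ 1.66 T

From V_H = IB/(n e t), B = V_H n e t / I.
B = (2.60×10⁻⁵)(8.99×10²⁶)(1.602×10⁻¹⁹)(3.62×10⁻³)/8.17 ≈ 1.66 T.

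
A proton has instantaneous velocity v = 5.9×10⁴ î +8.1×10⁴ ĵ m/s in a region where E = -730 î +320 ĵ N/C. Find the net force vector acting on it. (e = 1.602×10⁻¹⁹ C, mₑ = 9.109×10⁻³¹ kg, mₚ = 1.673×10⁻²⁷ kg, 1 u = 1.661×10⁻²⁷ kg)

Only an electric field acts, so F = qE = (1.602×10⁻¹⁹ C)·(-730, 320, 0) = (-1.17×10⁻¹⁶, 5.13×10⁻¹⁷, 0) N.

F ≈ (-1.17×10⁻¹⁶, 5.13×10⁻¹⁷, 0) N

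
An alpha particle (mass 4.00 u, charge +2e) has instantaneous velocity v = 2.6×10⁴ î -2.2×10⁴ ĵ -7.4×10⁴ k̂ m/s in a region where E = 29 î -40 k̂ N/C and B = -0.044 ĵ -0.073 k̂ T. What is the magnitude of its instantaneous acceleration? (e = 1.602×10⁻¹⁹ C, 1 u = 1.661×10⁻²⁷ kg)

|a| ≈ 1.33×10¹¹ m/s²

v×B = (-1650, 1900, -1140) N/C.
E + v×B = (-1620, 1900, -1180) N/C.
F = q(E + v×B) = (3.204×10⁻¹⁹ C)·(-1620, 1900, -1180) = (-5.19×10⁻¹⁶, 6.08×10⁻¹⁶, -3.79×10⁻¹⁶) N.
|a| = |F|/m = 8.851×10⁻¹⁶/6.644×10⁻²⁷ ≈ 1.33×10¹¹ m/s².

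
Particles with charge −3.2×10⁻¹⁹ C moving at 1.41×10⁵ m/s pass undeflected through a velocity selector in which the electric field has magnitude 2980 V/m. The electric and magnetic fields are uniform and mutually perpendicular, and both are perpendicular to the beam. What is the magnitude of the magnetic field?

Balance of forces in the selector: qE = qvB ⇒ B = E/v.
B = 2980/1.41×10⁵ = 0.0211 T.

B = 0.0211 T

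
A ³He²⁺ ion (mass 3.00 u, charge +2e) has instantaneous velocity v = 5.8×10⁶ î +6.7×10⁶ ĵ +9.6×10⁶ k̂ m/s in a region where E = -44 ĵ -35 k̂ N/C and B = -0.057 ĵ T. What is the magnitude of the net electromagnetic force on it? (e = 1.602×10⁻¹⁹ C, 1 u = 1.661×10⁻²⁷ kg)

v×B = (5.47×10⁵, 0, -3.31×10⁵) N/C.
E + v×B = (5.47×10⁵, -44.0, -3.31×10⁵) N/C.
F = q(E + v×B) = (3.204×10⁻¹⁹ C)·(5.47×10⁵, -44.0, -3.31×10⁵) = (1.75×10⁻¹³, -1.41×10⁻¹⁷, -1.06×10⁻¹³) N.
|F| = 2.05×10⁻¹³ N.

|F| ≈ 2.05×10⁻¹³ N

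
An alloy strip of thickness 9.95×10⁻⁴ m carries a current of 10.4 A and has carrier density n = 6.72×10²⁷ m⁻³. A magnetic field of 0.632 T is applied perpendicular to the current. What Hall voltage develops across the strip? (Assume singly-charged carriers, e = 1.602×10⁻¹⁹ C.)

V_H = IB/(n e t).
V_H = (10.4)(0.632)/((6.72×10²⁷)(1.602×10⁻¹⁹)(9.95×10⁻⁴)) ≈ 6.14×10⁻⁶ V.

V_H ≈ 6.14×10⁻⁶ V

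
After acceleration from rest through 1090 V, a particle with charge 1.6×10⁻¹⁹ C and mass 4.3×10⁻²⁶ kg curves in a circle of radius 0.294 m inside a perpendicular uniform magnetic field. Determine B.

v = √(2|q|V/m) = √(2·1.6×10⁻¹⁹·1090/4.3×10⁻²⁶) ≈ 9.006×10⁴ m/s.
B = mv/(|q|r) = (4.3×10⁻²⁶)(9.006×10⁴)/((1.6×10⁻¹⁹)(0.294)) ≈ 0.0823 T.

B ≈ 0.0823 T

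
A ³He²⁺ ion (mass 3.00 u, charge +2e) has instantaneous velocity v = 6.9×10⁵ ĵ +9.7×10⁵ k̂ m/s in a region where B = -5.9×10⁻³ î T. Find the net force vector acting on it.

v×B = (0, -5720, 4070) N/C.
F = q v×B = (3.204×10⁻¹⁹ C)·(0, -5720, 4070) = (0, -1.83×10⁻¹⁵, 1.30×10⁻¹⁵) N.

F ≈ (0, -1.83×10⁻¹⁵, 1.30×10⁻¹⁵) N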